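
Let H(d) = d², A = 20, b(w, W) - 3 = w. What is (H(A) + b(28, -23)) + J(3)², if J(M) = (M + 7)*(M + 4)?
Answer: 5331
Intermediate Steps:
b(w, W) = 3 + w
J(M) = (4 + M)*(7 + M) (J(M) = (7 + M)*(4 + M) = (4 + M)*(7 + M))
(H(A) + b(28, -23)) + J(3)² = (20² + (3 + 28)) + (28 + 3² + 11*3)² = (400 + 31) + (28 + 9 + 33)² = 431 + 70² = 431 + 4900 = 5331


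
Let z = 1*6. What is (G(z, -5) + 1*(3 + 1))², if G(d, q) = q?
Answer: 1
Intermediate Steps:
z = 6
(G(z, -5) + 1*(3 + 1))² = (-5 + 1*(3 + 1))² = (-5 + 1*4)² = (-5 + 4)² = (-1)² = 1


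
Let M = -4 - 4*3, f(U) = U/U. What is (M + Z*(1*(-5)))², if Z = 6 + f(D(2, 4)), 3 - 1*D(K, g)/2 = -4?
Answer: 2601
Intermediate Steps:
D(K, g) = 14 (D(K, g) = 6 - 2*(-4) = 6 + 8 = 14)
f(U) = 1
Z = 7 (Z = 6 + 1 = 7)
M = -16 (M = -4 - 12 = -16)
(M + Z*(1*(-5)))² = (-16 + 7*(1*(-5)))² = (-16 + 7*(-5))² = (-16 - 35)² = (-51)² = 2601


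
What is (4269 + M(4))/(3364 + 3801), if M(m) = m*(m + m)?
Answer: 4301/7165 ≈ 0.60028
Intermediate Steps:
M(m) = 2*m**2 (M(m) = m*(2*m) = 2*m**2)
(4269 + M(4))/(3364 + 3801) = (4269 + 2*4**2)/(3364 + 3801) = (4269 + 2*16)/7165 = (4269 + 32)*(1/7165) = 4301*(1/7165) = 4301/7165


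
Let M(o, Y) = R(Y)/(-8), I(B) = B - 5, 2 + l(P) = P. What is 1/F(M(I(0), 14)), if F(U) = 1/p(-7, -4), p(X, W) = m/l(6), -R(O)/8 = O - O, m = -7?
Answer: -7/4 ≈ -1.7500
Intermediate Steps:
l(P) = -2 + P
R(O) = 0 (R(O) = -8*(O - O) = -8*0 = 0)
p(X, W) = -7/4 (p(X, W) = -7/(-2 + 6) = -7/4)
I(B) = -5 + B
M(o, Y) = 0 (M(o, Y) = 0/(-8) = 0*(-⅛) = 0)
F(U) = -4/7 (F(U) = 1/(-7/4) = -4/7)
1/F(M(I(0), 14)) = 1/(-4/7) = -7/4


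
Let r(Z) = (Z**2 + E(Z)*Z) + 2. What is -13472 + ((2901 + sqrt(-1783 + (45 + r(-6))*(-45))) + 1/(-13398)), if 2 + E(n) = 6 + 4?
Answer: -141630259/13398 + I*sqrt(3358) ≈ -10571.0 + 57.948*I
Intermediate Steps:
E(n) = 8 (E(n) = -2 + (6 + 4) = -2 + 10 = 8)
r(Z) = 2 + Z**2 + 8*Z (r(Z) = (Z**2 + 8*Z) + 2 = 2 + Z**2 + 8*Z)
-13472 + ((2901 + sqrt(-1783 + (45 + r(-6))*(-45))) + 1/(-13398)) = -13472 + ((2901 + sqrt(-1783 + (45 + (2 + (-6)**2 + 8*(-6)))*(-45))) + 1/(-13398)) = -13472 + ((2901 + sqrt(-1783 + (45 + (2 + 36 - 48))*(-45))) - 1/13398) = -13472 + ((2901 + sqrt(-1783 + (45 - 10)*(-45))) - 1/13398) = -13472 + ((2901 + sqrt(-1783 + 35*(-45))) - 1/13398) = -13472 + ((2901 + sqrt(-1783 - 1575)) - 1/13398) = -13472 + ((2901 + sqrt(-3358)) - 1/13398) = -13472 + ((2901 + I*sqrt(3358)) - 1/13398) = -13472 + (38867597/13398 + I*sqrt(3358)) = -141630259/13398 + I*sqrt(3358)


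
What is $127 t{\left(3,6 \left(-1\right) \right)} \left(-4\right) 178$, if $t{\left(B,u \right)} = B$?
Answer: $-271272$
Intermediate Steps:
$127 t{\left(3,6 \left(-1\right) \right)} \left(-4\right) 178 = 127 \cdot 3 \left(-4\right) 178 = 127 \left(-12\right) 178 = \left(-1524\right) 178 = -271272$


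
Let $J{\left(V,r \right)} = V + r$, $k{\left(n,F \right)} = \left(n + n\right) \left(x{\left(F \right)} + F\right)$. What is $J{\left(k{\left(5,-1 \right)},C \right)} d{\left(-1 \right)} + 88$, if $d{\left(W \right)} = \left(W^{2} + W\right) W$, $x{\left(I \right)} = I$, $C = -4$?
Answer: $88$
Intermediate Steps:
$d{\left(W \right)} = W \left(W + W^{2}\right)$ ($d{\left(W \right)} = \left(W + W^{2}\right) W = W \left(W + W^{2}\right)$)
$k{\left(n,F \right)} = 4 F n$ ($k{\left(n,F \right)} = \left(n + n\right) \left(F + F\right) = 2 n 2 F = 4 F n$)
$J{\left(k{\left(5,-1 \right)},C \right)} d{\left(-1 \right)} + 88 = \left(4 \left(-1\right) 5 - 4\right) \left(-1\right)^{2} \left(1 - 1\right) + 88 = \left(-20 - 4\right) 1 \cdot 0 + 88 = \left(-24\right) 0 + 88 = 0 + 88 = 88$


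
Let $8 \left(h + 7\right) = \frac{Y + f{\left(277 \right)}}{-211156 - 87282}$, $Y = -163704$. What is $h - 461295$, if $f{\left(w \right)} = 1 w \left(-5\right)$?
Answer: $- \frac{1101360205119}{2387504} \approx -4.613 \cdot 10^{5}$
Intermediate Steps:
$f{\left(w \right)} = - 5 w$ ($f{\left(w \right)} = w \left(-5\right) = - 5 w$)
$h = - \frac{16547439}{2387504}$ ($h = -7 + \frac{\left(-163704 - 1385\right) \frac{1}{-211156 - 87282}}{8} = -7 + \frac{\left(-163704 - 1385\right) \frac{1}{-298438}}{8} = -7 + \frac{\left(-165089\right) \left(- \frac{1}{298438}\right)}{8} = -7 + \frac{1}{8} \cdot \frac{165089}{298438} = -7 + \frac{165089}{2387504} = - \frac{16547439}{2387504} \approx -6.9309$)
$h - 461295 = - \frac{16547439}{2387504} - 461295 = - \frac{1101360205119}{2387504}$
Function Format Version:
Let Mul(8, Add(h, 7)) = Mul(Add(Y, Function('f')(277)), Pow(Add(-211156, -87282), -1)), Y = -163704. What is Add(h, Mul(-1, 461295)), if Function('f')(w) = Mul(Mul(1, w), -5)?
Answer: Rational(-1101360205119, 2387504) ≈ -4.6130e+5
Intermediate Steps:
Function('f')(w) = Mul(-5, w) (Function('f')(w) = Mul(w, -5) = Mul(-5, w))
h = Rational(-16547439, 2387504) (h = Add(-7, Mul(Rational(1, 8), Mul(Add(-163704, Mul(-5, 277)), Pow(Add(-211156, -87282), -1)))) = Add(-7, Mul(Rational(1, 8), Mul(Add(-163704, -1385), Pow(-298438, -1)))) = Add(-7, Mul(Rational(1, 8), Mul(-165089, Rational(-1, 298438)))) = Add(-7, Mul(Rational(1, 8), Rational(165089, 298438))) = Add(-7, Rational(165089, 2387504)) = Rational(-16547439, 2387504) ≈ -6.9309)
Add(h, Mul(-1, 461295)) = Add(Rational(-16547439, 2387504), Mul(-1, 461295)) = Add(Rational(-16547439, 2387504), -461295) = Rational(-1101360205119, 2387504)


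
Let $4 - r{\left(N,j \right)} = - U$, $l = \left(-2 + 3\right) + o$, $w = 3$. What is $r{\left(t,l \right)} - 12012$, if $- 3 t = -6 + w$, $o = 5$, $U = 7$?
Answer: $-12001$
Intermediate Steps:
$l = 6$ ($l = \left(-2 + 3\right) + 5 = 1 + 5 = 6$)
$t = 1$ ($t = - \frac{-6 + 3}{3} = \left(- \frac{1}{3}\right) \left(-3\right) = 1$)
$r{\left(N,j \right)} = 11$ ($r{\left(N,j \right)} = 4 - \left(-1\right) 7 = 4 - -7 = 4 + 7 = 11$)
$r{\left(t,l \right)} - 12012 = 11 - 12012 = -12001$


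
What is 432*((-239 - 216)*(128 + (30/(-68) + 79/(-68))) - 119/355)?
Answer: -149938070436/6035 ≈ -2.4845e+7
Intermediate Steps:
432*((-239 - 216)*(128 + (30/(-68) + 79/(-68))) - 119/355) = 432*(-455*(128 + (30*(-1/68) + 79*(-1/68))) - 119*1/355) = 432*(-455*(128 + (-15/34 - 79/68)) - 119/355) = 432*(-455*(128 - 109/68) - 119/355) = 432*(-455*8595/68 - 119/355) = 432*(-3910725/68 - 119/355) = 432*(-1388315467/24140) = -149938070436/6035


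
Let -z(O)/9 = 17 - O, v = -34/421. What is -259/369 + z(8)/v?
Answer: 12574463/12546 ≈ 1002.3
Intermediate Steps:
v = -34/421 (v = -34*1/421 = -34/421 ≈ -0.080760)
z(O) = -153 + 9*O (z(O) = -9*(17 - O) = -153 + 9*O)
-259/369 + z(8)/v = -259/369 + (-153 + 9*8)/(-34/421) = -259*1/369 + (-153 + 72)*(-421/34) = -259/369 - 81*(-421/34) = -259/369 + 34101/34 = 12574463/12546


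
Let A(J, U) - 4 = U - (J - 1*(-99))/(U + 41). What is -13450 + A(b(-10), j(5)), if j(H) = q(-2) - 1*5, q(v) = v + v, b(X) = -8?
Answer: -430651/32 ≈ -13458.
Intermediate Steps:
q(v) = 2*v
j(H) = -9 (j(H) = 2*(-2) - 1*5 = -4 - 5 = -9)
A(J, U) = 4 + U - (99 + J)/(41 + U) (A(J, U) = 4 + (U - (J - 1*(-99))/(U + 41)) = 4 + (U - (J + 99)/(41 + U)) = 4 + (U - (99 + J)/(41 + U)) = 4 + U - (99 + J)/(41 + U))
-13450 + A(b(-10), j(5)) = -13450 + (65 + (-9)² - 1*(-8) + 45*(-9))/(41 - 9) = -13450 + (65 + 81 + 8 - 405)/32 = -13450 + (1/32)*(-251) = -13450 - 251/32 = -430651/32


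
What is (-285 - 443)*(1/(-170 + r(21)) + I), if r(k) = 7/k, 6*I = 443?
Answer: -82070716/1527 ≈ -53746.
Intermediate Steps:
I = 443/6 (I = (1/6)*443 = 443/6 ≈ 73.833)
(-285 - 443)*(1/(-170 + r(21)) + I) = (-285 - 443)*(1/(-170 + 7/21) + 443/6) = -728*(1/(-170 + 7*(1/21)) + 443/6) = -728*(1/(-170 + 1/3) + 443/6) = -728*(1/(-509/3) + 443/6) = -728*(-3/509 + 443/6) = -728*225469/3054 = -82070716/1527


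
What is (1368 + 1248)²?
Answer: 6843456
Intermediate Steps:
(1368 + 1248)² = 2616² = 6843456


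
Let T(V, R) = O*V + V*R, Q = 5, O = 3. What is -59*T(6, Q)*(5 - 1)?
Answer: -11328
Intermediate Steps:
T(V, R) = 3*V + R*V (T(V, R) = 3*V + V*R = 3*V + R*V)
-59*T(6, Q)*(5 - 1) = -59*6*(3 + 5)*(5 - 1) = -59*6*8*4 = -2832*4 = -59*192 = -11328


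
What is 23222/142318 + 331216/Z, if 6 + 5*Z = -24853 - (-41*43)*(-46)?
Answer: -116614729993/7539794163 ≈ -15.467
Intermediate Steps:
Z = -105957/5 (Z = -6/5 + (-24853 - (-41*43)*(-46))/5 = -6/5 + (-24853 - (-1763)*(-46))/5 = -6/5 + (-24853 - 1*81098)/5 = -6/5 + (-24853 - 81098)/5 = -6/5 + (1/5)*(-105951) = -6/5 - 105951/5 = -105957/5 ≈ -21191.)
23222/142318 + 331216/Z = 23222/142318 + 331216/(-105957/5) = 23222*(1/142318) + 331216*(-5/105957) = 11611/71159 - 1656080/105957 = -116614729993/7539794163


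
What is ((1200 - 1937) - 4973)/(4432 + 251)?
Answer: -5710/4683 ≈ -1.2193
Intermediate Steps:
((1200 - 1937) - 4973)/(4432 + 251) = (-737 - 4973)/4683 = -5710*1/4683 = -5710/4683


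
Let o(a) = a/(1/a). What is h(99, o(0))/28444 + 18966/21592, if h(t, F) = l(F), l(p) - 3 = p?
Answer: 33720855/38385178 ≈ 0.87849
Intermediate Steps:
l(p) = 3 + p
o(a) = a² (o(a) = a*a = a²)
h(t, F) = 3 + F
h(99, o(0))/28444 + 18966/21592 = (3 + 0²)/28444 + 18966/21592 = (3 + 0)*(1/28444) + 18966*(1/21592) = 3*(1/28444) + 9483/10796 = 3/28444 + 9483/10796 = 33720855/38385178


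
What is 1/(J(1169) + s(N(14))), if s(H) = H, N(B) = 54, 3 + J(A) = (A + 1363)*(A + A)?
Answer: 1/5919867 ≈ 1.6892e-7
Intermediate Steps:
J(A) = -3 + 2*A*(1363 + A) (J(A) = -3 + (A + 1363)*(A + A) = -3 + (1363 + A)*(2*A) = -3 + 2*A*(1363 + A))
1/(J(1169) + s(N(14))) = 1/((-3 + 2*1169**2 + 2726*1169) + 54) = 1/((-3 + 2*1366561 + 3186694) + 54) = 1/((-3 + 2733122 + 3186694) + 54) = 1/(5919813 + 54) = 1/5919867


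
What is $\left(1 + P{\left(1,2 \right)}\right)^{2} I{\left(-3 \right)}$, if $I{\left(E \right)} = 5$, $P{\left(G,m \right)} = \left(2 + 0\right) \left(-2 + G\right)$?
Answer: $5$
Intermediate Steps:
$P{\left(G,m \right)} = -4 + 2 G$ ($P{\left(G,m \right)} = 2 \left(-2 + G\right) = -4 + 2 G$)
$\left(1 + P{\left(1,2 \right)}\right)^{2} I{\left(-3 \right)} = \left(1 + \left(-4 + 2 \cdot 1\right)\right)^{2} \cdot 5 = \left(1 + \left(-4 + 2\right)\right)^{2} \cdot 5 = \left(1 - 2\right)^{2} \cdot 5 = \left(-1\right)^{2} \cdot 5 = 1 \cdot 5 = 5$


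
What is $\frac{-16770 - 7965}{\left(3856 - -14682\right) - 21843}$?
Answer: $\frac{4947}{661} \approx 7.4841$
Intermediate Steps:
$\frac{-16770 - 7965}{\left(3856 - -14682\right) - 21843} = - \frac{24735}{\left(3856 + 14682\right) - 21843} = - \frac{24735}{18538 - 21843} = - \frac{24735}{-3305} = \left(-24735\right) \left(- \frac{1}{3305}\right) = \frac{4947}{661}$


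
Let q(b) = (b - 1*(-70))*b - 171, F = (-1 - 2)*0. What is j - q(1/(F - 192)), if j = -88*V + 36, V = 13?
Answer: -34528129/36864 ≈ -936.64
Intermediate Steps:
F = 0 (F = -3*0 = 0)
q(b) = -171 + b*(70 + b) (q(b) = (b + 70)*b - 171 = (70 + b)*b - 171 = b*(70 + b) - 171 = -171 + b*(70 + b))
j = -1108 (j = -88*13 + 36 = -1144 + 36 = -1108)
j - q(1/(F - 192)) = -1108 - (-171 + (1/(0 - 192))**2 + 70/(0 - 192)) = -1108 - (-171 + (1/(-192))**2 + 70/(-192)) = -1108 - (-171 + (-1/192)**2 + 70*(-1/192)) = -1108 - (-171 + 1/36864 - 35/96) = -1108 - 1*(-6317183/36864) = -1108 + 6317183/36864 = -34528129/36864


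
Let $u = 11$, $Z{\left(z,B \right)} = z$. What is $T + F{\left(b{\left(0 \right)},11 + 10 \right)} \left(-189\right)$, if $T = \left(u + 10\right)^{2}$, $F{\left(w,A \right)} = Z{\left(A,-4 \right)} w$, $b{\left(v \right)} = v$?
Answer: $441$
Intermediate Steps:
$F{\left(w,A \right)} = A w$
$T = 441$ ($T = \left(11 + 10\right)^{2} = 21^{2} = 441$)
$T + F{\left(b{\left(0 \right)},11 + 10 \right)} \left(-189\right) = 441 + \left(11 + 10\right) 0 \left(-189\right) = 441 + 21 \cdot 0 \left(-189\right) = 441 + 0 \left(-189\right) = 441 + 0 = 441$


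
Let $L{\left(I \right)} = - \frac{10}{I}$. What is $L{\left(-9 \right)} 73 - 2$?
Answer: $\frac{712}{9} \approx 79.111$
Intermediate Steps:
$L{\left(-9 \right)} 73 - 2 = - \frac{10}{-9} \cdot 73 - 2 = \left(-10\right) \left(- \frac{1}{9}\right) 73 - 2 = \frac{10}{9} \cdot 73 - 2 = \frac{730}{9} - 2 = \frac{712}{9}$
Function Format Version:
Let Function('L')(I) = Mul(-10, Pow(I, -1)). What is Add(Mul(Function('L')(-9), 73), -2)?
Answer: Rational(712, 9) ≈ 79.111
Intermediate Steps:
Add(Mul(Function('L')(-9), 73), -2) = Add(Mul(Mul(-10, Pow(-9, -1)), 73), -2) = Add(Mul(Mul(-10, Rational(-1, 9)), 73), -2) = Add(Mul(Rational(10, 9), 73), -2) = Add(Rational(730, 9), -2) = Rational(712, 9)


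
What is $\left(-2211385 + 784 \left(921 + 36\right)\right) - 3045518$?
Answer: $-4506615$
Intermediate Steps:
$\left(-2211385 + 784 \left(921 + 36\right)\right) - 3045518 = \left(-2211385 + 784 \cdot 957\right) - 3045518 = \left(-2211385 + 750288\right) - 3045518 = -1461097 - 3045518 = -4506615$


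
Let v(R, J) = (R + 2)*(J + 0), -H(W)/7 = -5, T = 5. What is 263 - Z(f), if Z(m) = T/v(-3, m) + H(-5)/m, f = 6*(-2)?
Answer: 531/2 ≈ 265.50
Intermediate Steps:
f = -12
H(W) = 35 (H(W) = -7*(-5) = 35)
v(R, J) = J*(2 + R) (v(R, J) = (2 + R)*J = J*(2 + R))
Z(m) = 30/m (Z(m) = 5/((m*(2 - 3))) + 35/m = 5/((m*(-1))) + 35/m = 5/((-m)) + 35/m = 5*(-1/m) + 35/m = -5/m + 35/m = 30/m)
263 - Z(f) = 263 - 30/(-12) = 263 - 30*(-1)/12 = 263 - 1*(-5/2) = 263 + 5/2 = 531/2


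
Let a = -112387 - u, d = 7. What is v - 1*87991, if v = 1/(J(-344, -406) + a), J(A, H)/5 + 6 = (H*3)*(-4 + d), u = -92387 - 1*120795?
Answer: -7258817544/82495 ≈ -87991.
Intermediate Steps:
u = -213182 (u = -92387 - 120795 = -213182)
a = 100795 (a = -112387 - 1*(-213182) = -112387 + 213182 = 100795)
J(A, H) = -30 + 45*H (J(A, H) = -30 + 5*((H*3)*(-4 + 7)) = -30 + 5*((3*H)*3) = -30 + 5*(9*H) = -30 + 45*H)
v = 1/82495 (v = 1/((-30 + 45*(-406)) + 100795) = 1/((-30 - 18270) + 100795) = 1/(-18300 + 100795) = 1/82495 ≈ 1.2122e-5)
v - 1*87991 = 1/82495 - 1*87991 = 1/82495 - 87991 = -7258817544/82495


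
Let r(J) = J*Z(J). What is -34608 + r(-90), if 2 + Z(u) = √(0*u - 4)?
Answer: -34428 - 180*I ≈ -34428.0 - 180.0*I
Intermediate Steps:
Z(u) = -2 + 2*I (Z(u) = -2 + √(0*u - 4) = -2 + √(0 - 4) = -2 + √(-4) = -2 + 2*I)
r(J) = J*(-2 + 2*I)
-34608 + r(-90) = -34608 + 2*(-90)*(-1 + I) = -34608 + (180 - 180*I) = -34428 - 180*I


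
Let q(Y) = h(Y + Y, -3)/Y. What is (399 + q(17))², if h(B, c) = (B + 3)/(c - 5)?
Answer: 2940567529/18496 ≈ 1.5898e+5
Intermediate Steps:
h(B, c) = (3 + B)/(-5 + c)
q(Y) = (-3/8 - Y/4)/Y (q(Y) = ((3 + (Y + Y))/(-5 - 3))/Y = ((3 + 2*Y)/(-8))/Y = (-(3 + 2*Y)/8)/Y = (-3/8 - Y/4)/Y)
(399 + q(17))² = (399 + (⅛)*(-3 - 2*17)/17)² = (399 + (⅛)*(1/17)*(-3 - 34))² = (399 + (⅛)*(1/17)*(-37))² = (399 - 37/136)² = (54227/136)² = 2940567529/18496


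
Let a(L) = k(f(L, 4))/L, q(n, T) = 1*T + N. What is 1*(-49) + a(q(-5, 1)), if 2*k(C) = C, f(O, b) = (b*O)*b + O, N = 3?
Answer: -81/2 ≈ -40.500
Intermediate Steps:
f(O, b) = O + O*b**2 (f(O, b) = (O*b)*b + O = O*b**2 + O = O + O*b**2)
k(C) = C/2
q(n, T) = 3 + T (q(n, T) = 1*T + 3 = T + 3 = 3 + T)
a(L) = 17/2 (a(L) = ((L*(1 + 4**2))/2)/L = ((L*(1 + 16))/2)/L = ((L*17)/2)/L = ((17*L)/2)/L = (17*L/2)/L = 17/2)
1*(-49) + a(q(-5, 1)) = 1*(-49) + 17/2 = -49 + 17/2 = -81/2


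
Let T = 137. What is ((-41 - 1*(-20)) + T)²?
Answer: 13456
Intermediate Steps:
((-41 - 1*(-20)) + T)² = ((-41 - 1*(-20)) + 137)² = ((-41 + 20) + 137)² = (-21 + 137)² = 116² = 13456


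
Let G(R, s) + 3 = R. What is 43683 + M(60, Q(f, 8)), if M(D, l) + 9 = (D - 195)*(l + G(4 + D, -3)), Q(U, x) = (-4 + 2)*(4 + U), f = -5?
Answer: 35169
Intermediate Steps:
G(R, s) = -3 + R
Q(U, x) = -8 - 2*U (Q(U, x) = -2*(4 + U) = -8 - 2*U)
M(D, l) = -9 + (-195 + D)*(1 + D + l) (M(D, l) = -9 + (D - 195)*(l + (-3 + (4 + D))) = -9 + (-195 + D)*(l + (1 + D)) = -9 + (-195 + D)*(1 + D + l))
43683 + M(60, Q(f, 8)) = 43683 + (-204 + 60² - 195*(-8 - 2*(-5)) - 194*60 + 60*(-8 - 2*(-5))) = 43683 + (-204 + 3600 - 195*(-8 + 10) - 11640 + 60*(-8 + 10)) = 43683 + (-204 + 3600 - 195*2 - 11640 + 60*2) = 43683 + (-204 + 3600 - 390 - 11640 + 120) = 43683 - 8514 = 35169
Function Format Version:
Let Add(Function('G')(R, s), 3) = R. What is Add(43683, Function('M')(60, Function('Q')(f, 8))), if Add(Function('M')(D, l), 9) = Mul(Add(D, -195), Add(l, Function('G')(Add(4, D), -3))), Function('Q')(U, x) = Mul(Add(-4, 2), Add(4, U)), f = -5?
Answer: 35169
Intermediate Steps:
Function('G')(R, s) = Add(-3, R)
Function('Q')(U, x) = Add(-8, Mul(-2, U)) (Function('Q')(U, x) = Mul(-2, Add(4, U)) = Add(-8, Mul(-2, U)))
Function('M')(D, l) = Add(-9, Mul(Add(-195, D), Add(1, D, l))) (Function('M')(D, l) = Add(-9, Mul(Add(D, -195), Add(l, Add(-3, Add(4, D))))) = Add(-9, Mul(Add(-195, D), Add(l, Add(1, D)))) = Add(-9, Mul(Add(-195, D), Add(1, D, l))))
Add(43683, Function('M')(60, Function('Q')(f, 8))) = Add(43683, Add(-204, Pow(60, 2), Mul(-195, Add(-8, Mul(-2, -5))), Mul(-194, 60), Mul(60, Add(-8, Mul(-2, -5))))) = Add(43683, Add(-204, 3600, Mul(-195, Add(-8, 10)), -11640, Mul(60, Add(-8, 10)))) = Add(43683, Add(-204, 3600, Mul(-195, 2), -11640, Mul(60, 2))) = Add(43683, Add(-204, 3600, -390, -11640, 120)) = Add(43683, -8514) = 35169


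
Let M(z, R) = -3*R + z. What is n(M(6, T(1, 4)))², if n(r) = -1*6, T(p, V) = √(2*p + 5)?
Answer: 36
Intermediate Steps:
T(p, V) = √(5 + 2*p)
M(z, R) = z - 3*R
n(r) = -6
n(M(6, T(1, 4)))² = (-6)² = 36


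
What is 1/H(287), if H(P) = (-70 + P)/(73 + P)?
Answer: 360/217 ≈ 1.6590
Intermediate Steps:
H(P) = (-70 + P)/(73 + P)
1/H(287) = 1/((-70 + 287)/(73 + 287)) = 1/(217/360) = 360/217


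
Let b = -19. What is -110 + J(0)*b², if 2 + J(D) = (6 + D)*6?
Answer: 12164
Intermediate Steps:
J(D) = 34 + 6*D (J(D) = -2 + (6 + D)*6 = -2 + (36 + 6*D) = 34 + 6*D)
-110 + J(0)*b² = -110 + (34 + 6*0)*(-19)² = -110 + (34 + 0)*361 = -110 + 34*361 = -110 + 12274 = 12164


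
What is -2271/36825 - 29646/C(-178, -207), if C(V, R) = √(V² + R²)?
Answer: -757/12275 - 29646*√74533/74533 ≈ -108.65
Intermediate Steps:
C(V, R) = √(R² + V²)
-2271/36825 - 29646/C(-178, -207) = -2271/36825 - 29646/√((-207)² + (-178)²) = -2271*1/36825 - 29646/√(42849 + 31684) = -757/12275 - 29646*√74533/74533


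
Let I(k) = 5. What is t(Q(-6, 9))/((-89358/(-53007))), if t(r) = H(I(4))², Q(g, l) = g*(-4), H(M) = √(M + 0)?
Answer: 88345/29786 ≈ 2.9660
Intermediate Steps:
H(M) = √M
Q(g, l) = -4*g
t(r) = 5 (t(r) = (√5)² = 5)
t(Q(-6, 9))/((-89358/(-53007))) = 5/((-89358/(-53007))) = 5/((-89358*(-1/53007))) = 5/(29786/17669) = 5*(17669/29786) = 88345/29786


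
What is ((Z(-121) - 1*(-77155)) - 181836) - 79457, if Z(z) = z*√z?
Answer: -184138 - 1331*I ≈ -1.8414e+5 - 1331.0*I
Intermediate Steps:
Z(z) = z^(3/2)
((Z(-121) - 1*(-77155)) - 181836) - 79457 = (((-121)^(3/2) - 1*(-77155)) - 181836) - 79457 = ((-1331*I + 77155) - 181836) - 79457 = ((77155 - 1331*I) - 181836) - 79457 = (-104681 - 1331*I) - 79457 = -184138 - 1331*I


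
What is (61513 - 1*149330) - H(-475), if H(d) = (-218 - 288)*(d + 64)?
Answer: -295783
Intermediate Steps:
H(d) = -32384 - 506*d (H(d) = -506*(64 + d) = -32384 - 506*d)
(61513 - 1*149330) - H(-475) = (61513 - 1*149330) - (-32384 - 506*(-475)) = (61513 - 149330) - (-32384 + 240350) = -87817 - 1*207966 = -87817 - 207966 = -295783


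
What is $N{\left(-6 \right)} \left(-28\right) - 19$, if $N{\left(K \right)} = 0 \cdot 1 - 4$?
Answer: $93$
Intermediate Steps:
$N{\left(K \right)} = -4$ ($N{\left(K \right)} = 0 - 4 = -4$)
$N{\left(-6 \right)} \left(-28\right) - 19 = \left(-4\right) \left(-28\right) - 19 = 112 - 19 = 93$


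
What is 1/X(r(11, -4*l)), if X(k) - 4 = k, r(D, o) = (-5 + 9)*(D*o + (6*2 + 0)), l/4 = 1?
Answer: -1/652 ≈ -0.0015337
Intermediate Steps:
l = 4 (l = 4*1 = 4)
r(D, o) = 48 + 4*D*o (r(D, o) = 4*(D*o + (12 + 0)) = 4*(D*o + 12) = 4*(12 + D*o) = 48 + 4*D*o)
X(k) = 4 + k
1/X(r(11, -4*l)) = 1/(4 + (48 + 4*11*(-4*4))) = 1/(4 + (48 + 4*11*(-16))) = 1/(4 + (48 - 704)) = 1/(4 - 656) = 1/(-652) = -1/652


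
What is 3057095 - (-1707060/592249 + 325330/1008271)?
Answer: 1825538138965719595/597147491479 ≈ 3.0571e+6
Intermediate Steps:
3057095 - (-1707060/592249 + 325330/1008271) = 3057095 - 1*(-1528502726090/597147491479) = 3057095 + 1528502726090/597147491479 = 1825538138965719595/597147491479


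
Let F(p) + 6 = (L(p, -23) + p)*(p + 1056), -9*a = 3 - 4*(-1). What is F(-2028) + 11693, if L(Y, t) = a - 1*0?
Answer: 1983659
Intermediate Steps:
a = -7/9 (a = -(3 - 4*(-1))/9 = -(3 + 4)/9 = -⅑*7 = -7/9 ≈ -0.77778)
L(Y, t) = -7/9 (L(Y, t) = -7/9 - 1*0 = -7/9 + 0 = -7/9)
F(p) = -6 + (1056 + p)*(-7/9 + p) (F(p) = -6 + (-7/9 + p)*(p + 1056) = -6 + (-7/9 + p)*(1056 + p) = -6 + (1056 + p)*(-7/9 + p))
F(-2028) + 11693 = (-2482/3 + (-2028)² + (9497/9)*(-2028)) + 11693 = (-2482/3 + 4112784 - 6419972/3) + 11693 = 1971966 + 11693 = 1983659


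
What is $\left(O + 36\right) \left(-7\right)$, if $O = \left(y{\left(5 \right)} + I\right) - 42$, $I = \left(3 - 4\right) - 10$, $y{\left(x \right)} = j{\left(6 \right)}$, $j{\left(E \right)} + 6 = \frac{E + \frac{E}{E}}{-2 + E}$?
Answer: $\frac{595}{4} \approx 148.75$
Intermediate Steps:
$j{\left(E \right)} = -6 + \frac{1 + E}{-2 + E}$ ($j{\left(E \right)} = -6 + \frac{E + \frac{E}{E}}{-2 + E} = -6 + \frac{E + 1}{-2 + E} = -6 + \frac{1 + E}{-2 + E}$)
$y{\left(x \right)} = - \frac{17}{4}$ ($y{\left(x \right)} = \frac{13 - 30}{-2 + 6} = \frac{13 - 30}{4} = \frac{1}{4} \left(-17\right) = - \frac{17}{4}$)
$I = -11$ ($I = -1 - 10 = -11$)
$O = - \frac{229}{4}$ ($O = \left(- \frac{17}{4} - 11\right) - 42 = - \frac{61}{4} - 42 = - \frac{229}{4} \approx -57.25$)
$\left(O + 36\right) \left(-7\right) = \left(- \frac{229}{4} + 36\right) \left(-7\right) = \left(- \frac{85}{4}\right) \left(-7\right) = \frac{595}{4}$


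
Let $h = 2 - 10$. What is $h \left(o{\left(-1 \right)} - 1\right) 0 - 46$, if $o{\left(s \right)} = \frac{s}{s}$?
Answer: $-46$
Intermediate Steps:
$h = -8$ ($h = 2 - 10 = -8$)
$o{\left(s \right)} = 1$
$h \left(o{\left(-1 \right)} - 1\right) 0 - 46 = - 8 \left(1 - 1\right) 0 - 46 = - 8 \cdot 0 \cdot 0 - 46 = \left(-8\right) 0 - 46 = 0 - 46 = -46$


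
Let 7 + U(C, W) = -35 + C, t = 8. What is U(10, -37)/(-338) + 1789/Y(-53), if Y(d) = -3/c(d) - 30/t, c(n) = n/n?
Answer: -1208932/4563 ≈ -264.94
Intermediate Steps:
c(n) = 1
Y(d) = -27/4 (Y(d) = -3/1 - 30/8 = -3*1 - 30*⅛ = -3 - 15/4 = -27/4)
U(C, W) = -42 + C (U(C, W) = -7 + (-35 + C) = -42 + C)
U(10, -37)/(-338) + 1789/Y(-53) = (-42 + 10)/(-338) + 1789/(-27/4) = -32*(-1/338) + 1789*(-4/27) = 16/169 - 7156/27 = -1208932/4563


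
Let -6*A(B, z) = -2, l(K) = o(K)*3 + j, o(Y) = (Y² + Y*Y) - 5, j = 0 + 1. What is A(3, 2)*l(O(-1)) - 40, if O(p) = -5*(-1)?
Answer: 16/3 ≈ 5.3333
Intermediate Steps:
j = 1
o(Y) = -5 + 2*Y² (o(Y) = (Y² + Y²) - 5 = 2*Y² - 5 = -5 + 2*Y²)
O(p) = 5
l(K) = -14 + 6*K² (l(K) = (-5 + 2*K²)*3 + 1 = (-15 + 6*K²) + 1 = -14 + 6*K²)
A(B, z) = ⅓ (A(B, z) = -⅙*(-2) = ⅓)
A(3, 2)*l(O(-1)) - 40 = (-14 + 6*5²)/3 - 40 = (-14 + 6*25)/3 - 40 = (-14 + 150)/3 - 40 = (⅓)*136 - 40 = 136/3 - 40 = 16/3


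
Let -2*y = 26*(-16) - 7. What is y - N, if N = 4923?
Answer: -9423/2 ≈ -4711.5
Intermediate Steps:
y = 423/2 (y = -(26*(-16) - 7)/2 = -(-416 - 7)/2 = -1/2*(-423) = 423/2 ≈ 211.50)
y - N = 423/2 - 1*4923 = 423/2 - 4923 = -9423/2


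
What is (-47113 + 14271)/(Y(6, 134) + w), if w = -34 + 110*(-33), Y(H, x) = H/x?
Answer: 2200414/245485 ≈ 8.9635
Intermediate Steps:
w = -3664 (w = -34 - 3630 = -3664)
(-47113 + 14271)/(Y(6, 134) + w) = (-47113 + 14271)/(6/134 - 3664) = -32842/(6*(1/134) - 3664) = -32842/(3/67 - 3664) = -32842/(-245485/67) = -32842*(-67/245485) = 2200414/245485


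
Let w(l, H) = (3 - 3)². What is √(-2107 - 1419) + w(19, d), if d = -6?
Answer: I*√3526 ≈ 59.38*I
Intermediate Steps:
w(l, H) = 0 (w(l, H) = 0² = 0)
√(-2107 - 1419) + w(19, d) = √(-2107 - 1419) + 0 = √(-3526) + 0 = I*√3526 + 0 = I*√3526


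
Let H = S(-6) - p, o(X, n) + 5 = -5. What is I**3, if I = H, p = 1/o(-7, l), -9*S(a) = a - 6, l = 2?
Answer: 79507/27000 ≈ 2.9447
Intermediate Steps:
o(X, n) = -10 (o(X, n) = -5 - 5 = -10)
S(a) = 2/3 - a/9 (S(a) = -(a - 6)/9 = -(-6 + a)/9 = 2/3 - a/9)
p = -1/10 (p = 1/(-10) = -1/10 ≈ -0.10000)
H = 43/30 (H = (2/3 - 1/9*(-6)) - 1*(-1/10) = (2/3 + 2/3) + 1/10 = 4/3 + 1/10 = 43/30 ≈ 1.4333)
I = 43/30 ≈ 1.4333
I**3 = (43/30)**3 = 79507/27000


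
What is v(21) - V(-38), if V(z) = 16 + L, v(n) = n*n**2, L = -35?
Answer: 9280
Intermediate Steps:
v(n) = n**3
V(z) = -19 (V(z) = 16 - 35 = -19)
v(21) - V(-38) = 21**3 - 1*(-19) = 9261 + 19 = 9280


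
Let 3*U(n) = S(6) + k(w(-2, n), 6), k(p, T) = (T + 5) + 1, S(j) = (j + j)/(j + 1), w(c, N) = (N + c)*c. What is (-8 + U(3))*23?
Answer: -552/7 ≈ -78.857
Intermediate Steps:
w(c, N) = c*(N + c)
S(j) = 2*j/(1 + j) (S(j) = (2*j)/(1 + j) = 2*j/(1 + j))
k(p, T) = 6 + T (k(p, T) = (5 + T) + 1 = 6 + T)
U(n) = 32/7 (U(n) = (2*6/(1 + 6) + (6 + 6))/3 = (2*6/7 + 12)/3 = (2*6*(⅐) + 12)/3 = (12/7 + 12)/3 = (⅓)*(96/7) = 32/7)
(-8 + U(3))*23 = (-8 + 32/7)*23 = -24/7*23 = -552/7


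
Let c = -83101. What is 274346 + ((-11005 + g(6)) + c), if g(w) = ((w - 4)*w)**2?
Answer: 180384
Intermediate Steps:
g(w) = w**2*(-4 + w)**2 (g(w) = ((-4 + w)*w)**2 = (w*(-4 + w))**2 = w**2*(-4 + w)**2)
274346 + ((-11005 + g(6)) + c) = 274346 + ((-11005 + 6**2*(-4 + 6)**2) - 83101) = 274346 + ((-11005 + 36*2**2) - 83101) = 274346 + ((-11005 + 36*4) - 83101) = 274346 + ((-11005 + 144) - 83101) = 274346 + (-10861 - 83101) = 274346 - 93962 = 180384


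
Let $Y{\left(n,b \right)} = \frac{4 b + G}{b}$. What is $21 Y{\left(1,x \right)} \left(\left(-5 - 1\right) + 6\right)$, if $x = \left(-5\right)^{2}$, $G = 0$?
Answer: $0$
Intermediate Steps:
$x = 25$
$Y{\left(n,b \right)} = 4$ ($Y{\left(n,b \right)} = \frac{4 b + 0}{b} = \frac{4 b}{b} = 4$)
$21 Y{\left(1,x \right)} \left(\left(-5 - 1\right) + 6\right) = 21 \cdot 4 \left(\left(-5 - 1\right) + 6\right) = 84 \left(-6 + 6\right) = 84 \cdot 0 = 0$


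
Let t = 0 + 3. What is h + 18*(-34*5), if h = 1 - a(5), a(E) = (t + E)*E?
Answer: -3099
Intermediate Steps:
t = 3
a(E) = E*(3 + E) (a(E) = (3 + E)*E = E*(3 + E))
h = -39 (h = 1 - 5*(3 + 5) = 1 - 5*8 = 1 - 1*40 = 1 - 40 = -39)
h + 18*(-34*5) = -39 + 18*(-34*5) = -39 + 18*(-170) = -39 - 3060 = -3099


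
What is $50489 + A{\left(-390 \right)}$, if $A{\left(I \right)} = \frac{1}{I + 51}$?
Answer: $\frac{17115770}{339} \approx 50489.0$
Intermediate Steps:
$A{\left(I \right)} = \frac{1}{51 + I}$
$50489 + A{\left(-390 \right)} = 50489 + \frac{1}{51 - 390} = 50489 + \frac{1}{-339} = 50489 - \frac{1}{339} = \frac{17115770}{339}$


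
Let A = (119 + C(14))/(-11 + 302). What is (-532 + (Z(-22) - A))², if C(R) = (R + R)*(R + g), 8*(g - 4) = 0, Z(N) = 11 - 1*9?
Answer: 23979451609/84681 ≈ 2.8317e+5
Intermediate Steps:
Z(N) = 2 (Z(N) = 11 - 9 = 2)
g = 4 (g = 4 + (⅛)*0 = 4 + 0 = 4)
C(R) = 2*R*(4 + R) (C(R) = (R + R)*(R + 4) = (2*R)*(4 + R) = 2*R*(4 + R))
A = 623/291 (A = (119 + 2*14*(4 + 14))/(-11 + 302) = (119 + 2*14*18)/291 = (119 + 504)*(1/291) = 623*(1/291) = 623/291 ≈ 2.1409)
(-532 + (Z(-22) - A))² = (-532 + (2 - 1*623/291))² = (-532 + (2 - 623/291))² = (-532 - 41/291)² = (-154853/291)² = 23979451609/84681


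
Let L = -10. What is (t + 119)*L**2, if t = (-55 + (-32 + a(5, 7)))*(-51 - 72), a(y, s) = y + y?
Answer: 959000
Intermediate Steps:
a(y, s) = 2*y
t = 9471 (t = (-55 + (-32 + 2*5))*(-51 - 72) = (-55 + (-32 + 10))*(-123) = (-55 - 22)*(-123) = -77*(-123) = 9471)
(t + 119)*L**2 = (9471 + 119)*(-10)**2 = 9590*100 = 959000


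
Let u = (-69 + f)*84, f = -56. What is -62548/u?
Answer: 15637/2625 ≈ 5.9570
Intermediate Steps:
u = -10500 (u = (-69 - 56)*84 = -125*84 = -10500)
-62548/u = -62548/(-10500) = -62548*(-1/10500) = 15637/2625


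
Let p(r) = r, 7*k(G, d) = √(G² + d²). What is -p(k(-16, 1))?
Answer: -√257/7 ≈ -2.2902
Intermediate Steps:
k(G, d) = √(G² + d²)/7
-p(k(-16, 1)) = -√((-16)² + 1²)/7 = -√(256 + 1)/7 = -√257/7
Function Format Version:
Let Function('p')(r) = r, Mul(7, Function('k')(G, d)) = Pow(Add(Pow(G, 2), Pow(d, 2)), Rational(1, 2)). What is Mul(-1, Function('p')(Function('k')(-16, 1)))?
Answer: Mul(Rational(-1, 7), Pow(257, Rational(1, 2))) ≈ -2.2902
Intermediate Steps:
Function('k')(G, d) = Mul(Rational(1, 7), Pow(Add(Pow(G, 2), Pow(d, 2)), Rational(1, 2)))
Mul(-1, Function('p')(Function('k')(-16, 1))) = Mul(-1, Mul(Rational(1, 7), Pow(Add(Pow(-16, 2), Pow(1, 2)), Rational(1, 2)))) = Mul(-1, Mul(Rational(1, 7), Pow(Add(256, 1), Rational(1, 2)))) = Mul(-1, Mul(Rational(1, 7), Pow(257, Rational(1, 2)))) = Mul(Rational(-1, 7), Pow(257, Rational(1, 2)))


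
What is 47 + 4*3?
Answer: 59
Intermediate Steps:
47 + 4*3 = 47 + 12 = 59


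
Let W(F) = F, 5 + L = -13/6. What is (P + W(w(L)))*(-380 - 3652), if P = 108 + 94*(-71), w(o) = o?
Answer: 26503008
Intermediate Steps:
L = -43/6 (L = -5 - 13/6 = -43/6 ≈ -7.1667)
P = -6566 (P = 108 - 6674 = -6566)
(P + W(w(L)))*(-380 - 3652) = (-6566 - 43/6)*(-380 - 3652) = -39439/6*(-4032) = 26503008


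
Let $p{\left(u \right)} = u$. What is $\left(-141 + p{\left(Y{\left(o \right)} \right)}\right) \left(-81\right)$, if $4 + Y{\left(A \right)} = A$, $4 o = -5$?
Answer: $\frac{47385}{4} \approx 11846.0$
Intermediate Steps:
$o = - \frac{5}{4}$ ($o = \frac{1}{4} \left(-5\right) = - \frac{5}{4} \approx -1.25$)
$Y{\left(A \right)} = -4 + A$
$\left(-141 + p{\left(Y{\left(o \right)} \right)}\right) \left(-81\right) = \left(-141 - \frac{21}{4}\right) \left(-81\right) = \left(- \frac{585}{4}\right) \left(-81\right) = \frac{47385}{4}$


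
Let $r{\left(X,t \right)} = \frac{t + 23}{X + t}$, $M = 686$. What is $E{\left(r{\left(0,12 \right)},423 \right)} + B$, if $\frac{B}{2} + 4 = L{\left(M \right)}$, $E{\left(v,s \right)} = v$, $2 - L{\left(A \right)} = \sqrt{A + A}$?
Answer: $- \frac{13}{12} - 28 \sqrt{7} \approx -75.164$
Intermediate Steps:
$r{\left(X,t \right)} = \frac{23 + t}{X + t}$
$L{\left(A \right)} = 2 - \sqrt{2} \sqrt{A}$ ($L{\left(A \right)} = 2 - \sqrt{A + A} = 2 - \sqrt{2 A} = 2 - \sqrt{2} \sqrt{A}$)
$B = -4 - 28 \sqrt{7}$ ($B = -8 + 2 \left(2 - \sqrt{2} \sqrt{686}\right) = -8 + 2 \left(2 - \sqrt{2} \cdot 7 \sqrt{14}\right) = -8 + 2 \left(2 - 14 \sqrt{7}\right) = -8 + \left(4 - 28 \sqrt{7}\right) = -4 - 28 \sqrt{7} \approx -78.081$)
$E{\left(r{\left(0,12 \right)},423 \right)} + B = \frac{23 + 12}{0 + 12} - \left(4 + 28 \sqrt{7}\right) = \frac{1}{12} \cdot 35 - \left(4 + 28 \sqrt{7}\right) = \frac{35}{12} - \left(4 + 28 \sqrt{7}\right) = - \frac{13}{12} - 28 \sqrt{7}$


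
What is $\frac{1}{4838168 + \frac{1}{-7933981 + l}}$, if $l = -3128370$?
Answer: $\frac{11062351}{53521512612967} \approx 2.0669 \cdot 10^{-7}$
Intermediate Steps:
$\frac{1}{4838168 + \frac{1}{-7933981 + l}} = \frac{1}{4838168 + \frac{1}{-7933981 - 3128370}} = \frac{1}{4838168 + \frac{1}{-11062351}} = \frac{1}{4838168 - \frac{1}{11062351}} = \frac{1}{\frac{53521512612967}{11062351}} = \frac{11062351}{53521512612967}$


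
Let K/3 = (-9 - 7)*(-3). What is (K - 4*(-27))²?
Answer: 63504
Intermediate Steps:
K = 144 (K = 3*((-9 - 7)*(-3)) = 3*(-16*(-3)) = 3*48 = 144)
(K - 4*(-27))² = (144 - 4*(-27))² = (144 + 108)² = 252² = 63504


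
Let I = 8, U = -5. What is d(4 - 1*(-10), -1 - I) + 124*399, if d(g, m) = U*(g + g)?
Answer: 49336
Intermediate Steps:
d(g, m) = -10*g (d(g, m) = -5*(g + g) = -10*g)
d(4 - 1*(-10), -1 - I) + 124*399 = -10*(4 - 1*(-10)) + 124*399 = -10*(4 + 10) + 49476 = -10*14 + 49476 = -140 + 49476 = 49336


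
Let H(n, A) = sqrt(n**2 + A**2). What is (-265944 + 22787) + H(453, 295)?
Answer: -243157 + sqrt(292234) ≈ -2.4262e+5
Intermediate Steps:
H(n, A) = sqrt(A**2 + n**2)
(-265944 + 22787) + H(453, 295) = (-265944 + 22787) + sqrt(295**2 + 453**2) = -243157 + sqrt(87025 + 205209) = -243157 + sqrt(292234)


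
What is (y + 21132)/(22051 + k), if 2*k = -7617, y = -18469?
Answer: 5326/36485 ≈ 0.14598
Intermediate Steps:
k = -7617/2 (k = (½)*(-7617) = -7617/2 ≈ -3808.5)
(y + 21132)/(22051 + k) = (-18469 + 21132)/(22051 - 7617/2) = 2663/(36485/2) = 2663*(2/36485) = 5326/36485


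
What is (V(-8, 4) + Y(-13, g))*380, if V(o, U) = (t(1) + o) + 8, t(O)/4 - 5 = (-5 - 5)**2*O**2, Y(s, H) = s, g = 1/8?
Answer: 154660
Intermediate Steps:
g = 1/8 ≈ 0.12500
t(O) = 20 + 400*O**2 (t(O) = 20 + 4*((-5 - 5)**2*O**2) = 20 + 4*((-10)**2*O**2) = 20 + 4*(100*O**2) = 20 + 400*O**2)
V(o, U) = 428 + o (V(o, U) = ((20 + 400*1**2) + o) + 8 = ((20 + 400*1) + o) + 8 = ((20 + 400) + o) + 8 = (420 + o) + 8 = 428 + o)
(V(-8, 4) + Y(-13, g))*380 = ((428 - 8) - 13)*380 = (420 - 13)*380 = 407*380 = 154660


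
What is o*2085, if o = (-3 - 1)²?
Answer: 33360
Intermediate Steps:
o = 16 (o = (-4)² = 16)
o*2085 = 16*2085 = 33360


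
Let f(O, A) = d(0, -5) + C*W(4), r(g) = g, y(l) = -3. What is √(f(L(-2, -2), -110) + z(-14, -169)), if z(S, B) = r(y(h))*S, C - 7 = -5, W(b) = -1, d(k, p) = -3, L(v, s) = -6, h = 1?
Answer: √37 ≈ 6.0828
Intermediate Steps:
C = 2 (C = 7 - 5 = 2)
f(O, A) = -5 (f(O, A) = -3 + 2*(-1) = -3 - 2 = -5)
z(S, B) = -3*S
√(f(L(-2, -2), -110) + z(-14, -169)) = √(-5 - 3*(-14)) = √(-5 + 42) = √37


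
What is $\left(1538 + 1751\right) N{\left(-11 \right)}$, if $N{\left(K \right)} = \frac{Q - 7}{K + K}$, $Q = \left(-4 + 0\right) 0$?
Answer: $\frac{2093}{2} \approx 1046.5$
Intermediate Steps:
$Q = 0$ ($Q = \left(-4\right) 0 = 0$)
$N{\left(K \right)} = - \frac{7}{2 K}$ ($N{\left(K \right)} = \frac{0 - 7}{K + K} = - \frac{7}{2 K}$)
$\left(1538 + 1751\right) N{\left(-11 \right)} = \left(1538 + 1751\right) \left(- \frac{7}{2 \left(-11\right)}\right) = 3289 \left(\left(- \frac{7}{2}\right) \left(- \frac{1}{11}\right)\right) = 3289 \cdot \frac{7}{22} = \frac{2093}{2}$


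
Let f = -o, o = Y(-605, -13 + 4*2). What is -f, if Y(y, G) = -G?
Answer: 5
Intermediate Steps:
o = 5 (o = -(-13 + 4*2) = -(-13 + 8) = -1*(-5) = 5)
f = -5 (f = -1*5 = -5)
-f = -1*(-5) = 5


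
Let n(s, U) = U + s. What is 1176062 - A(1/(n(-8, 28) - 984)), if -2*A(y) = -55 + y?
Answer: 2267394515/1928 ≈ 1.1760e+6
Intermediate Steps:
A(y) = 55/2 - y/2 (A(y) = -(-55 + y)/2 = 55/2 - y/2)
1176062 - A(1/(n(-8, 28) - 984)) = 1176062 - (55/2 - 1/(2*((28 - 8) - 984))) = 1176062 - (55/2 - 1/(2*(20 - 984))) = 1176062 - (55/2 - 1/2/(-964)) = 1176062 - (55/2 - 1/2*(-1/964)) = 1176062 - (55/2 + 1/1928) = 1176062 - 1*53021/1928 = 1176062 - 53021/1928 = 2267394515/1928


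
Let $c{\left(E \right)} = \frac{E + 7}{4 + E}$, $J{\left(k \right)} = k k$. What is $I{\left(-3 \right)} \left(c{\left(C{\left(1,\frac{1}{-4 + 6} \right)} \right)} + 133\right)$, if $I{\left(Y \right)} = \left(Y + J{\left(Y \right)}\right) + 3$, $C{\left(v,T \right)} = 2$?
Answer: $\frac{2421}{2} \approx 1210.5$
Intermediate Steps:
$J{\left(k \right)} = k^{2}$
$I{\left(Y \right)} = 3 + Y + Y^{2}$ ($I{\left(Y \right)} = \left(Y + Y^{2}\right) + 3 = 3 + Y + Y^{2}$)
$c{\left(E \right)} = \frac{7 + E}{4 + E}$
$I{\left(-3 \right)} \left(c{\left(C{\left(1,\frac{1}{-4 + 6} \right)} \right)} + 133\right) = \left(3 - 3 + \left(-3\right)^{2}\right) \left(\frac{7 + 2}{4 + 2} + 133\right) = \left(3 - 3 + 9\right) \left(\frac{1}{6} \cdot 9 + 133\right) = 9 \left(\frac{1}{6} \cdot 9 + 133\right) = 9 \left(\frac{3}{2} + 133\right) = 9 \cdot \frac{269}{2} = \frac{2421}{2}$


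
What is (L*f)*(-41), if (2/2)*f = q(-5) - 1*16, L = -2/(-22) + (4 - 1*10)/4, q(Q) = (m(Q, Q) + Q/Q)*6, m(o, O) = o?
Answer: -25420/11 ≈ -2310.9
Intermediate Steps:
q(Q) = 6 + 6*Q (q(Q) = (Q + Q/Q)*6 = (Q + 1)*6 = (1 + Q)*6 = 6 + 6*Q)
L = -31/22 (L = -2*(-1/22) + (4 - 10)*(¼) = 1/11 - 6*¼ = 1/11 - 3/2 = -31/22 ≈ -1.4091)
f = -40 (f = (6 + 6*(-5)) - 1*16 = (6 - 30) - 16 = -24 - 16 = -40)
(L*f)*(-41) = -31/22*(-40)*(-41) = (620/11)*(-41) = -25420/11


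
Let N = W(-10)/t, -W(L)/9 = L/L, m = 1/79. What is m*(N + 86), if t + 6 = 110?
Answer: 8935/8216 ≈ 1.0875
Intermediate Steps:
t = 104 (t = -6 + 110 = 104)
m = 1/79 ≈ 0.012658
W(L) = -9 (W(L) = -9*L/L = -9*1 = -9)
N = -9/104 ≈ -0.086538
m*(N + 86) = (-9/104 + 86)/79 = (1/79)*(8935/104) = 8935/8216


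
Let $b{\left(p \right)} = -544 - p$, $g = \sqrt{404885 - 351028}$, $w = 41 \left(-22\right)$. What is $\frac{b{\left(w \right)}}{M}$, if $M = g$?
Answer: $\frac{358 \sqrt{53857}}{53857} \approx 1.5426$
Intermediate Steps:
$w = -902$
$g = \sqrt{53857} \approx 232.07$
$M = \sqrt{53857} \approx 232.07$
$\frac{b{\left(w \right)}}{M} = \frac{-544 - -902}{\sqrt{53857}} = \left(-544 + 902\right) \frac{\sqrt{53857}}{53857} = 358 \frac{\sqrt{53857}}{53857} = \frac{358 \sqrt{53857}}{53857}$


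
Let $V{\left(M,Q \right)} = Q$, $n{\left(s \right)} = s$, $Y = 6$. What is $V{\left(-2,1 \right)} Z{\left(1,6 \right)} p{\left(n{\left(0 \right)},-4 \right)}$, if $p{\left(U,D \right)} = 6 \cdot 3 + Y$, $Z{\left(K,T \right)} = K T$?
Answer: $144$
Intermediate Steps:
$p{\left(U,D \right)} = 24$ ($p{\left(U,D \right)} = 6 \cdot 3 + 6 = 18 + 6 = 24$)
$V{\left(-2,1 \right)} Z{\left(1,6 \right)} p{\left(n{\left(0 \right)},-4 \right)} = 1 \cdot 1 \cdot 6 \cdot 24 = 1 \cdot 6 \cdot 24 = 6 \cdot 24 = 144$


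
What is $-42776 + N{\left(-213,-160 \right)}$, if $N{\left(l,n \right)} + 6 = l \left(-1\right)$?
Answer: $-42569$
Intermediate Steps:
$N{\left(l,n \right)} = -6 - l$ ($N{\left(l,n \right)} = -6 + l \left(-1\right) = -6 - l$)
$-42776 + N{\left(-213,-160 \right)} = -42776 - -207 = -42776 + \left(-6 + 213\right) = -42776 + 207 = -42569$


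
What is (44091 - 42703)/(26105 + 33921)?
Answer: 694/30013 ≈ 0.023123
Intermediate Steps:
(44091 - 42703)/(26105 + 33921) = 1388/60026 = 1388*(1/60026) = 694/30013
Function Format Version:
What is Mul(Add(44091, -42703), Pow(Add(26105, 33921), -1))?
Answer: Rational(694, 30013) ≈ 0.023123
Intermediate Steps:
Mul(Add(44091, -42703), Pow(Add(26105, 33921), -1)) = Mul(1388, Pow(60026, -1)) = Mul(1388, Rational(1, 60026)) = Rational(694, 30013)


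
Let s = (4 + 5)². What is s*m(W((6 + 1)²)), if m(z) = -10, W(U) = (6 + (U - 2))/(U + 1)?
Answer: -810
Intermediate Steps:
W(U) = (4 + U)/(1 + U) (W(U) = (6 + (-2 + U))/(1 + U) = (4 + U)/(1 + U))
s = 81 (s = 9² = 81)
s*m(W((6 + 1)²)) = 81*(-10) = -810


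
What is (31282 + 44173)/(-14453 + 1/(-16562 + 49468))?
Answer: -2482922230/475590417 ≈ -5.2207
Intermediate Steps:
(31282 + 44173)/(-14453 + 1/(-16562 + 49468)) = 75455/(-14453 + 1/32906) = 75455/(-475590417/32906) = 75455*(-32906/475590417) = -2482922230/475590417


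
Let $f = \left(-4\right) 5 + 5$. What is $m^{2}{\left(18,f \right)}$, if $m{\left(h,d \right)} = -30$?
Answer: $900$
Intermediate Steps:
$f = -15$ ($f = -20 + 5 = -15$)
$m^{2}{\left(18,f \right)} = \left(-30\right)^{2} = 900$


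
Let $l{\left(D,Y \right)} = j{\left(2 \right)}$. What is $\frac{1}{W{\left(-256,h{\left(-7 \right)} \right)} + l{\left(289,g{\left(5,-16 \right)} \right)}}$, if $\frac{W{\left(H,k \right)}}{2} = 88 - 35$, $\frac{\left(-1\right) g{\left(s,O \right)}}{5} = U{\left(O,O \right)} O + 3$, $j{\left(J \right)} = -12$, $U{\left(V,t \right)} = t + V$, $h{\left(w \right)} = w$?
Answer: $\frac{1}{94} \approx 0.010638$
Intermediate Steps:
$U{\left(V,t \right)} = V + t$
$g{\left(s,O \right)} = -15 - 10 O^{2}$ ($g{\left(s,O \right)} = - 5 \left(\left(O + O\right) O + 3\right) = - 5 \left(2 O O + 3\right) = - 5 \left(2 O^{2} + 3\right) = - 5 \left(3 + 2 O^{2}\right) = -15 - 10 O^{2}$)
$l{\left(D,Y \right)} = -12$
$W{\left(H,k \right)} = 106$ ($W{\left(H,k \right)} = 2 \left(88 - 35\right) = 2 \cdot 53 = 106$)
$\frac{1}{W{\left(-256,h{\left(-7 \right)} \right)} + l{\left(289,g{\left(5,-16 \right)} \right)}} = \frac{1}{106 - 12} = \frac{1}{94}$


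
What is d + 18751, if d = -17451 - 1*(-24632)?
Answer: 25932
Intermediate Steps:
d = 7181 (d = -17451 + 24632 = 7181)
d + 18751 = 7181 + 18751 = 25932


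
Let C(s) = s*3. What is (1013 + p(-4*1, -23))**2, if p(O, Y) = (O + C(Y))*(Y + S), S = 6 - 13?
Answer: 10259209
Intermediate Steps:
C(s) = 3*s
S = -7
p(O, Y) = (-7 + Y)*(O + 3*Y) (p(O, Y) = (O + 3*Y)*(Y - 7) = (O + 3*Y)*(-7 + Y) = (-7 + Y)*(O + 3*Y))
(1013 + p(-4*1, -23))**2 = (1013 + (-21*(-23) - (-28) + 3*(-23)**2 - 4*1*(-23)))**2 = (1013 + (483 - 7*(-4) + 3*529 - 4*(-23)))**2 = (1013 + (483 + 28 + 1587 + 92))**2 = (1013 + 2190)**2 = 3203**2 = 10259209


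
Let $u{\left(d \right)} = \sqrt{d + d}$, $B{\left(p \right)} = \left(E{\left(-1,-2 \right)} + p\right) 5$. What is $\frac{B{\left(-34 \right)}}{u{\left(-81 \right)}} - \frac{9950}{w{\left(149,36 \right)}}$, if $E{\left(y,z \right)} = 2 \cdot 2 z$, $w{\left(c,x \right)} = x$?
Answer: $- \frac{4975}{18} + \frac{35 i \sqrt{2}}{3} \approx -276.39 + 16.499 i$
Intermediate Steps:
$E{\left(y,z \right)} = 4 z$
$B{\left(p \right)} = -40 + 5 p$ ($B{\left(p \right)} = \left(4 \left(-2\right) + p\right) 5 = \left(-8 + p\right) 5 = -40 + 5 p$)
$u{\left(d \right)} = \sqrt{2} \sqrt{d}$ ($u{\left(d \right)} = \sqrt{2 d} = \sqrt{2} \sqrt{d}$)
$\frac{B{\left(-34 \right)}}{u{\left(-81 \right)}} - \frac{9950}{w{\left(149,36 \right)}} = \frac{-40 + 5 \left(-34\right)}{\sqrt{2} \sqrt{-81}} - \frac{9950}{36} = \frac{-40 - 170}{\sqrt{2} \cdot 9 i} - \frac{4975}{18} = - \frac{210}{9 i \sqrt{2}} - \frac{4975}{18} = - 210 \left(- \frac{i \sqrt{2}}{18}\right) - \frac{4975}{18} = \frac{35 i \sqrt{2}}{3} - \frac{4975}{18} = - \frac{4975}{18} + \frac{35 i \sqrt{2}}{3}$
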